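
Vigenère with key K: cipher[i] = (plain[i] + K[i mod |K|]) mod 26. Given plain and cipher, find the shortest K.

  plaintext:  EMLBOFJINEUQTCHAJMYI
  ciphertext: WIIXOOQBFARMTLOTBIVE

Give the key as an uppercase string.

  i= 0: W-E = 18 → S
  i= 1: I-M = 22 → W
  i= 2: I-L = 23 → X
  i= 3: X-B = 22 → W
  i= 4: O-O =  0 → A
  i= 5: O-F =  9 → J
  i= 6: Q-J =  7 → H
  i= 7: B-I = 19 → T
  i= 8: F-N = 18 → S
  i= 9: A-E = 22 → W
  i=10: R-U = 23 → X
  i=11: M-Q = 22 → W
  i=12: T-T =  0 → A
  i=13: L-C =  9 → J
  i=14: O-H =  7 → H
  i=15: T-A = 19 → T
  i=16: B-J = 18 → S
  i=17: I-M = 22 → W
  i=18: V-Y = 23 → X
  i=19: E-I = 22 → W
  shifts repeat with period 8: SWXWAJHT

SWXWAJHT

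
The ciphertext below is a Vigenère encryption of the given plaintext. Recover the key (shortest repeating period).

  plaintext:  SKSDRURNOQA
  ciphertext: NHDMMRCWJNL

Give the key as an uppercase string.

  i= 0: N-S = 21 → V
  i= 1: H-K = 23 → X
  i= 2: D-S = 11 → L
  i= 3: M-D =  9 → J
  i= 4: M-R = 21 → V
  i= 5: R-U = 23 → X
  i= 6: C-R = 11 → L
  i= 7: W-N =  9 → J
  i= 8: J-O = 21 → V
  i= 9: N-Q = 23 → X
  i=10: L-A = 11 → L
  shifts repeat with period 4: VXLJ

VXLJ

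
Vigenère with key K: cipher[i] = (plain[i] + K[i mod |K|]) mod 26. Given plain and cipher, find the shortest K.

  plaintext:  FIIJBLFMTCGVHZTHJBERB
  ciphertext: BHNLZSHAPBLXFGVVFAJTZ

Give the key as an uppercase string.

WZFCYHCO

  i= 0: B-F = 22 → W
  i= 1: H-I = 25 → Z
  i= 2: N-I =  5 → F
  i= 3: L-J =  2 → C
  i= 4: Z-B = 24 → Y
  i= 5: S-L =  7 → H
  i= 6: H-F =  2 → C
  i= 7: A-M = 14 → O
  i= 8: P-T = 22 → W
  i= 9: B-C = 25 → Z
  i=10: L-G =  5 → F
  i=11: X-V =  2 → C
  i=12: F-H = 24 → Y
  i=13: G-Z =  7 → H
  i=14: V-T =  2 → C
  i=15: V-H = 14 → O
  i=16: F-J = 22 → W
  i=17: A-B = 25 → Z
  i=18: J-E =  5 → F
  i=19: T-R =  2 → C
  i=20: Z-B = 24 → Y
  shifts repeat with period 8: WZFCYHCO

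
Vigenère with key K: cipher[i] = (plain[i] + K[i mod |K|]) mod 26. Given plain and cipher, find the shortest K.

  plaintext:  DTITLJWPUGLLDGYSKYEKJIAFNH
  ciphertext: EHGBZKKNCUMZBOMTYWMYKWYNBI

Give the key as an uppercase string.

  i= 0: E-D =  1 → B
  i= 1: H-T = 14 → O
  i= 2: G-I = 24 → Y
  i= 3: B-T =  8 → I
  i= 4: Z-L = 14 → O
  i= 5: K-J =  1 → B
  i= 6: K-W = 14 → O
  i= 7: N-P = 24 → Y
  i= 8: C-U =  8 → I
  i= 9: U-G = 14 → O
  i=10: M-L =  1 → B
  i=11: Z-L = 14 → O
  i=12: B-D = 24 → Y
  i=13: O-G =  8 → I
  i=14: M-Y = 14 → O
  i=15: T-S =  1 → B
  i=16: Y-K = 14 → O
  i=17: W-Y = 24 → Y
  i=18: M-E =  8 → I
  i=19: Y-K = 14 → O
  i=20: K-J =  1 → B
  i=21: W-I = 14 → O
  i=22: Y-A = 24 → Y
  i=23: N-F =  8 → I
  i=24: B-N = 14 → O
  i=25: I-H =  1 → B
  shifts repeat with period 5: BOYIO

BOYIO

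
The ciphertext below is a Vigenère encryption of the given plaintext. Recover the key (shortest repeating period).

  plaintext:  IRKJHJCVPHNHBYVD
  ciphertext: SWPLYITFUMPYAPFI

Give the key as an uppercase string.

KFFCRZR

  i= 0: S-I = 10 → K
  i= 1: W-R =  5 → F
  i= 2: P-K =  5 → F
  i= 3: L-J =  2 → C
  i= 4: Y-H = 17 → R
  i= 5: I-J = 25 → Z
  i= 6: T-C = 17 → R
  i= 7: F-V = 10 → K
  i= 8: U-P =  5 → F
  i= 9: M-H =  5 → F
  i=10: P-N =  2 → C
  i=11: Y-H = 17 → R
  i=12: A-B = 25 → Z
  i=13: P-Y = 17 → R
  i=14: F-V = 10 → K
  i=15: I-D =  5 → F
  shifts repeat with period 7: KFFCRZR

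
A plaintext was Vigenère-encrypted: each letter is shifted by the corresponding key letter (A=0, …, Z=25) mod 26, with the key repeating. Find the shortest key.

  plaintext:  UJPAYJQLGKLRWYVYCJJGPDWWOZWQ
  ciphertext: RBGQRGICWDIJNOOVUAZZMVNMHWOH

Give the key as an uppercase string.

XSRQT

  i= 0: R-U = 23 → X
  i= 1: B-J = 18 → S
  i= 2: G-P = 17 → R
  i= 3: Q-A = 16 → Q
  i= 4: R-Y = 19 → T
  i= 5: G-J = 23 → X
  i= 6: I-Q = 18 → S
  i= 7: C-L = 17 → R
  i= 8: W-G = 16 → Q
  i= 9: D-K = 19 → T
  i=10: I-L = 23 → X
  i=11: J-R = 18 → S
  i=12: N-W = 17 → R
  i=13: O-Y = 16 → Q
  i=14: O-V = 19 → T
  i=15: V-Y = 23 → X
  i=16: U-C = 18 → S
  i=17: A-J = 17 → R
  i=18: Z-J = 16 → Q
  i=19: Z-G = 19 → T
  i=20: M-P = 23 → X
  i=21: V-D = 18 → S
  i=22: N-W = 17 → R
  i=23: M-W = 16 → Q
  i=24: H-O = 19 → T
  i=25: W-Z = 23 → X
  i=26: O-W = 18 → S
  i=27: H-Q = 17 → R
  shifts repeat with period 5: XSRQT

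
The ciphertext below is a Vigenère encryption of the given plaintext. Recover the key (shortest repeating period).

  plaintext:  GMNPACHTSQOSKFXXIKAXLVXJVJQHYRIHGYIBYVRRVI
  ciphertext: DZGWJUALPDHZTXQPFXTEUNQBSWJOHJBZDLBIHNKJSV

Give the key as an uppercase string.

XNTHJSTS

  i= 0: D-G = 23 → X
  i= 1: Z-M = 13 → N
  i= 2: G-N = 19 → T
  i= 3: W-P =  7 → H
  i= 4: J-A =  9 → J
  i= 5: U-C = 18 → S
  i= 6: A-H = 19 → T
  i= 7: L-T = 18 → S
  i= 8: P-S = 23 → X
  i= 9: D-Q = 13 → N
  i=10: H-O = 19 → T
  i=11: Z-S =  7 → H
  i=12: T-K =  9 → J
  i=13: X-F = 18 → S
  i=14: Q-X = 19 → T
  i=15: P-X = 18 → S
  i=16: F-I = 23 → X
  i=17: X-K = 13 → N
  i=18: T-A = 19 → T
  i=19: E-X =  7 → H
  i=20: U-L =  9 → J
  i=21: N-V = 18 → S
  i=22: Q-X = 19 → T
  i=23: B-J = 18 → S
  i=24: S-V = 23 → X
  i=25: W-J = 13 → N
  i=26: J-Q = 19 → T
  i=27: O-H =  7 → H
  i=28: H-Y =  9 → J
  i=29: J-R = 18 → S
  i=30: B-I = 19 → T
  i=31: Z-H = 18 → S
  i=32: D-G = 23 → X
  i=33: L-Y = 13 → N
  i=34: B-I = 19 → T
  i=35: I-B =  7 → H
  i=36: H-Y =  9 → J
  i=37: N-V = 18 → S
  i=38: K-R = 19 → T
  i=39: J-R = 18 → S
  i=40: S-V = 23 → X
  i=41: V-I = 13 → N
  shifts repeat with period 8: XNTHJSTS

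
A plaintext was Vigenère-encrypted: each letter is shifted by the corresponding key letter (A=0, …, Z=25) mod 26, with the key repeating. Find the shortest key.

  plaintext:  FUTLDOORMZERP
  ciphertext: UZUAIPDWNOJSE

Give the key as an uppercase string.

PFB

  i= 0: U-F = 15 → P
  i= 1: Z-U =  5 → F
  i= 2: U-T =  1 → B
  i= 3: A-L = 15 → P
  i= 4: I-D =  5 → F
  i= 5: P-O =  1 → B
  i= 6: D-O = 15 → P
  i= 7: W-R =  5 → F
  i= 8: N-M =  1 → B
  i= 9: O-Z = 15 → P
  i=10: J-E =  5 → F
  i=11: S-R =  1 → B
  i=12: E-P = 15 → P
  shifts repeat with period 3: PFB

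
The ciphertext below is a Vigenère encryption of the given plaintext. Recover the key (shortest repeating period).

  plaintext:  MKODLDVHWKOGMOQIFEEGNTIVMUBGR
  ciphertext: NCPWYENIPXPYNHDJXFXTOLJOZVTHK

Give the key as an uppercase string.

BSBTN

  i= 0: N-M =  1 → B
  i= 1: C-K = 18 → S
  i= 2: P-O =  1 → B
  i= 3: W-D = 19 → T
  i= 4: Y-L = 13 → N
  i= 5: E-D =  1 → B
  i= 6: N-V = 18 → S
  i= 7: I-H =  1 → B
  i= 8: P-W = 19 → T
  i= 9: X-K = 13 → N
  i=10: P-O =  1 → B
  i=11: Y-G = 18 → S
  i=12: N-M =  1 → B
  i=13: H-O = 19 → T
  i=14: D-Q = 13 → N
  i=15: J-I =  1 → B
  i=16: X-F = 18 → S
  i=17: F-E =  1 → B
  i=18: X-E = 19 → T
  i=19: T-G = 13 → N
  i=20: O-N =  1 → B
  i=21: L-T = 18 → S
  i=22: J-I =  1 → B
  i=23: O-V = 19 → T
  i=24: Z-M = 13 → N
  i=25: V-U =  1 → B
  i=26: T-B = 18 → S
  i=27: H-G =  1 → B
  i=28: K-R = 19 → T
  shifts repeat with period 5: BSBTN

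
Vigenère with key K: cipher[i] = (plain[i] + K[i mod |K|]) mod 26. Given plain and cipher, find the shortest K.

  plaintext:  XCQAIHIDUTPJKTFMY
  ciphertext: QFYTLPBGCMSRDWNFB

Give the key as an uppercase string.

TDI

  i= 0: Q-X = 19 → T
  i= 1: F-C =  3 → D
  i= 2: Y-Q =  8 → I
  i= 3: T-A = 19 → T
  i= 4: L-I =  3 → D
  i= 5: P-H =  8 → I
  i= 6: B-I = 19 → T
  i= 7: G-D =  3 → D
  i= 8: C-U =  8 → I
  i= 9: M-T = 19 → T
  i=10: S-P =  3 → D
  i=11: R-J =  8 → I
  i=12: D-K = 19 → T
  i=13: W-T =  3 → D
  i=14: N-F =  8 → I
  i=15: F-M = 19 → T
  i=16: B-Y =  3 → D
  shifts repeat with period 3: TDI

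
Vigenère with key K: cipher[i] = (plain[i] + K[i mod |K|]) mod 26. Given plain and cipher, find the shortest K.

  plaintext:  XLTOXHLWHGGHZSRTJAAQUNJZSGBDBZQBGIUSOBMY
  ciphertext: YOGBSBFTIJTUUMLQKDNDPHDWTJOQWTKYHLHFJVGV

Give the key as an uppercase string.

  i= 0: Y-X =  1 → B
  i= 1: O-L =  3 → D
  i= 2: G-T = 13 → N
  i= 3: B-O = 13 → N
  i= 4: S-X = 21 → V
  i= 5: B-H = 20 → U
  i= 6: F-L = 20 → U
  i= 7: T-W = 23 → X
  i= 8: I-H =  1 → B
  i= 9: J-G =  3 → D
  i=10: T-G = 13 → N
  i=11: U-H = 13 → N
  i=12: U-Z = 21 → V
  i=13: M-S = 20 → U
  i=14: L-R = 20 → U
  i=15: Q-T = 23 → X
  i=16: K-J =  1 → B
  i=17: D-A =  3 → D
  i=18: N-A = 13 → N
  i=19: D-Q = 13 → N
  i=20: P-U = 21 → V
  i=21: H-N = 20 → U
  i=22: D-J = 20 → U
  i=23: W-Z = 23 → X
  i=24: T-S =  1 → B
  i=25: J-G =  3 → D
  i=26: O-B = 13 → N
  i=27: Q-D = 13 → N
  i=28: W-B = 21 → V
  i=29: T-Z = 20 → U
  i=30: K-Q = 20 → U
  i=31: Y-B = 23 → X
  i=32: H-G =  1 → B
  i=33: L-I =  3 → D
  i=34: H-U = 13 → N
  i=35: F-S = 13 → N
  i=36: J-O = 21 → V
  i=37: V-B = 20 → U
  i=38: G-M = 20 → U
  i=39: V-Y = 23 → X
  shifts repeat with period 8: BDNNVUUX

BDNNVUUX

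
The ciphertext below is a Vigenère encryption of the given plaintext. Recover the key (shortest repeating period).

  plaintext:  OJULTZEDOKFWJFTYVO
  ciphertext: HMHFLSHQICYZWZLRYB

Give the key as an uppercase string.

  i= 0: H-O = 19 → T
  i= 1: M-J =  3 → D
  i= 2: H-U = 13 → N
  i= 3: F-L = 20 → U
  i= 4: L-T = 18 → S
  i= 5: S-Z = 19 → T
  i= 6: H-E =  3 → D
  i= 7: Q-D = 13 → N
  i= 8: I-O = 20 → U
  i= 9: C-K = 18 → S
  i=10: Y-F = 19 → T
  i=11: Z-W =  3 → D
  i=12: W-J = 13 → N
  i=13: Z-F = 20 → U
  i=14: L-T = 18 → S
  i=15: R-Y = 19 → T
  i=16: Y-V =  3 → D
  i=17: B-O = 13 → N
  shifts repeat with period 5: TDNUS

TDNUS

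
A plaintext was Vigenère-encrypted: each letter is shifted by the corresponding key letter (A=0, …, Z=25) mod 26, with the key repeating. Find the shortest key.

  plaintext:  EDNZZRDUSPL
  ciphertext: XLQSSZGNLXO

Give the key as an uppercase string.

  i= 0: X-E = 19 → T
  i= 1: L-D =  8 → I
  i= 2: Q-N =  3 → D
  i= 3: S-Z = 19 → T
  i= 4: S-Z = 19 → T
  i= 5: Z-R =  8 → I
  i= 6: G-D =  3 → D
  i= 7: N-U = 19 → T
  i= 8: L-S = 19 → T
  i= 9: X-P =  8 → I
  i=10: O-L =  3 → D
  shifts repeat with period 4: TIDT

TIDT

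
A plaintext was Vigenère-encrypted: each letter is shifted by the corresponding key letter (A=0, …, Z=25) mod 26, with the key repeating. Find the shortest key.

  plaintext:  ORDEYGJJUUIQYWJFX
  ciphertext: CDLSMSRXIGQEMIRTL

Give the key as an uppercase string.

  i= 0: C-O = 14 → O
  i= 1: D-R = 12 → M
  i= 2: L-D =  8 → I
  i= 3: S-E = 14 → O
  i= 4: M-Y = 14 → O
  i= 5: S-G = 12 → M
  i= 6: R-J =  8 → I
  i= 7: X-J = 14 → O
  i= 8: I-U = 14 → O
  i= 9: G-U = 12 → M
  i=10: Q-I =  8 → I
  i=11: E-Q = 14 → O
  i=12: M-Y = 14 → O
  i=13: I-W = 12 → M
  i=14: R-J =  8 → I
  i=15: T-F = 14 → O
  i=16: L-X = 14 → O
  shifts repeat with period 4: OMIO

OMIO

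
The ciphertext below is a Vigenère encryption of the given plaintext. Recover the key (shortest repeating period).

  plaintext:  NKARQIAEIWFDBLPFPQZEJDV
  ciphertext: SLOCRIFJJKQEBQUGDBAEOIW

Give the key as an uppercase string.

  i= 0: S-N =  5 → F
  i= 1: L-K =  1 → B
  i= 2: O-A = 14 → O
  i= 3: C-R = 11 → L
  i= 4: R-Q =  1 → B
  i= 5: I-I =  0 → A
  i= 6: F-A =  5 → F
  i= 7: J-E =  5 → F
  i= 8: J-I =  1 → B
  i= 9: K-W = 14 → O
  i=10: Q-F = 11 → L
  i=11: E-D =  1 → B
  i=12: B-B =  0 → A
  i=13: Q-L =  5 → F
  i=14: U-P =  5 → F
  i=15: G-F =  1 → B
  i=16: D-P = 14 → O
  i=17: B-Q = 11 → L
  i=18: A-Z =  1 → B
  i=19: E-E =  0 → A
  i=20: O-J =  5 → F
  i=21: I-D =  5 → F
  i=22: W-V =  1 → B
  shifts repeat with period 7: FBOLBAF

FBOLBAF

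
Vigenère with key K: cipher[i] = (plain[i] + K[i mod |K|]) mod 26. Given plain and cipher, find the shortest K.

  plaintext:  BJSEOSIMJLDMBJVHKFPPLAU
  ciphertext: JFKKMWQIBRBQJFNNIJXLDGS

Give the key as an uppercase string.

IWSGYE

  i= 0: J-B =  8 → I
  i= 1: F-J = 22 → W
  i= 2: K-S = 18 → S
  i= 3: K-E =  6 → G
  i= 4: M-O = 24 → Y
  i= 5: W-S =  4 → E
  i= 6: Q-I =  8 → I
  i= 7: I-M = 22 → W
  i= 8: B-J = 18 → S
  i= 9: R-L =  6 → G
  i=10: B-D = 24 → Y
  i=11: Q-M =  4 → E
  i=12: J-B =  8 → I
  i=13: F-J = 22 → W
  i=14: N-V = 18 → S
  i=15: N-H =  6 → G
  i=16: I-K = 24 → Y
  i=17: J-F =  4 → E
  i=18: X-P =  8 → I
  i=19: L-P = 22 → W
  i=20: D-L = 18 → S
  i=21: G-A =  6 → G
  i=22: S-U = 24 → Y
  shifts repeat with period 6: IWSGYE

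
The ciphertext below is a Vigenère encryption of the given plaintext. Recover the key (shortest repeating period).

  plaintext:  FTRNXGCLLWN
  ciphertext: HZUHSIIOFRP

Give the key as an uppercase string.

CGDUV

  i= 0: H-F =  2 → C
  i= 1: Z-T =  6 → G
  i= 2: U-R =  3 → D
  i= 3: H-N = 20 → U
  i= 4: S-X = 21 → V
  i= 5: I-G =  2 → C
  i= 6: I-C =  6 → G
  i= 7: O-L =  3 → D
  i= 8: F-L = 20 → U
  i= 9: R-W = 21 → V
  i=10: P-N =  2 → C
  shifts repeat with period 5: CGDUV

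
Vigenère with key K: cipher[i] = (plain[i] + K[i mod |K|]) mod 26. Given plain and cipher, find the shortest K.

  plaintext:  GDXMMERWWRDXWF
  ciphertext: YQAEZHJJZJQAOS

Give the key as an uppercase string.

  i= 0: Y-G = 18 → S
  i= 1: Q-D = 13 → N
  i= 2: A-X =  3 → D
  i= 3: E-M = 18 → S
  i= 4: Z-M = 13 → N
  i= 5: H-E =  3 → D
  i= 6: J-R = 18 → S
  i= 7: J-W = 13 → N
  i= 8: Z-W =  3 → D
  i= 9: J-R = 18 → S
  i=10: Q-D = 13 → N
  i=11: A-X =  3 → D
  i=12: O-W = 18 → S
  i=13: S-F = 13 → N
  shifts repeat with period 3: SND

SND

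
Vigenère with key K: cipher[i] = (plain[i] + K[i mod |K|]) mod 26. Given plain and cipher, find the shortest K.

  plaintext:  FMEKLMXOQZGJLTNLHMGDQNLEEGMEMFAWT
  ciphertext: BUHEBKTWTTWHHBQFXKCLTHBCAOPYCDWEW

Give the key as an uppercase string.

WIDUQY

  i= 0: B-F = 22 → W
  i= 1: U-M =  8 → I
  i= 2: H-E =  3 → D
  i= 3: E-K = 20 → U
  i= 4: B-L = 16 → Q
  i= 5: K-M = 24 → Y
  i= 6: T-X = 22 → W
  i= 7: W-O =  8 → I
  i= 8: T-Q =  3 → D
  i= 9: T-Z = 20 → U
  i=10: W-G = 16 → Q
  i=11: H-J = 24 → Y
  i=12: H-L = 22 → W
  i=13: B-T =  8 → I
  i=14: Q-N =  3 → D
  i=15: F-L = 20 → U
  i=16: X-H = 16 → Q
  i=17: K-M = 24 → Y
  i=18: C-G = 22 → W
  i=19: L-D =  8 → I
  i=20: T-Q =  3 → D
  i=21: H-N = 20 → U
  i=22: B-L = 16 → Q
  i=23: C-E = 24 → Y
  i=24: A-E = 22 → W
  i=25: O-G =  8 → I
  i=26: P-M =  3 → D
  i=27: Y-E = 20 → U
  i=28: C-M = 16 → Q
  i=29: D-F = 24 → Y
  i=30: W-A = 22 → W
  i=31: E-W =  8 → I
  i=32: W-T =  3 → D
  shifts repeat with period 6: WIDUQY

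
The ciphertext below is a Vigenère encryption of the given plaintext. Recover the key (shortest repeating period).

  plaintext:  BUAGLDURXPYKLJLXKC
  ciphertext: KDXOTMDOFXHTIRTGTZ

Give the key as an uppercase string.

JJXII

  i= 0: K-B =  9 → J
  i= 1: D-U =  9 → J
  i= 2: X-A = 23 → X
  i= 3: O-G =  8 → I
  i= 4: T-L =  8 → I
  i= 5: M-D =  9 → J
  i= 6: D-U =  9 → J
  i= 7: O-R = 23 → X
  i= 8: F-X =  8 → I
  i= 9: X-P =  8 → I
  i=10: H-Y =  9 → J
  i=11: T-K =  9 → J
  i=12: I-L = 23 → X
  i=13: R-J =  8 → I
  i=14: T-L =  8 → I
  i=15: G-X =  9 → J
  i=16: T-K =  9 → J
  i=17: Z-C = 23 → X
  shifts repeat with period 5: JJXII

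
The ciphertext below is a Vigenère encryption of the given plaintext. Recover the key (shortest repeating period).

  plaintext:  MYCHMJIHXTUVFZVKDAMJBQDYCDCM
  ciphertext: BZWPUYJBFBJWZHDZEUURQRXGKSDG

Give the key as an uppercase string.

PBUII

  i= 0: B-M = 15 → P
  i= 1: Z-Y =  1 → B
  i= 2: W-C = 20 → U
  i= 3: P-H =  8 → I
  i= 4: U-M =  8 → I
  i= 5: Y-J = 15 → P
  i= 6: J-I =  1 → B
  i= 7: B-H = 20 → U
  i= 8: F-X =  8 → I
  i= 9: B-T =  8 → I
  i=10: J-U = 15 → P
  i=11: W-V =  1 → B
  i=12: Z-F = 20 → U
  i=13: H-Z =  8 → I
  i=14: D-V =  8 → I
  i=15: Z-K = 15 → P
  i=16: E-D =  1 → B
  i=17: U-A = 20 → U
  i=18: U-M =  8 → I
  i=19: R-J =  8 → I
  i=20: Q-B = 15 → P
  i=21: R-Q =  1 → B
  i=22: X-D = 20 → U
  i=23: G-Y =  8 → I
  i=24: K-C =  8 → I
  i=25: S-D = 15 → P
  i=26: D-C =  1 → B
  i=27: G-M = 20 → U
  shifts repeat with period 5: PBUII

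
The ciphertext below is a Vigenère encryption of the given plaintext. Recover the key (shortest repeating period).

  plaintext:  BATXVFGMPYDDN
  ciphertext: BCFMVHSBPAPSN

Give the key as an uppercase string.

ACMP

  i= 0: B-B =  0 → A
  i= 1: C-A =  2 → C
  i= 2: F-T = 12 → M
  i= 3: M-X = 15 → P
  i= 4: V-V =  0 → A
  i= 5: H-F =  2 → C
  i= 6: S-G = 12 → M
  i= 7: B-M = 15 → P
  i= 8: P-P =  0 → A
  i= 9: A-Y =  2 → C
  i=10: P-D = 12 → M
  i=11: S-D = 15 → P
  i=12: N-N =  0 → A
  shifts repeat with period 4: ACMP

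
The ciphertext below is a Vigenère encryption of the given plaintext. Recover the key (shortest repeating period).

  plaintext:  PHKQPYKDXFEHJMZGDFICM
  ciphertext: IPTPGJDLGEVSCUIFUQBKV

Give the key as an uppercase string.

TIJZRL

  i= 0: I-P = 19 → T
  i= 1: P-H =  8 → I
  i= 2: T-K =  9 → J
  i= 3: P-Q = 25 → Z
  i= 4: G-P = 17 → R
  i= 5: J-Y = 11 → L
  i= 6: D-K = 19 → T
  i= 7: L-D =  8 → I
  i= 8: G-X =  9 → J
  i= 9: E-F = 25 → Z
  i=10: V-E = 17 → R
  i=11: S-H = 11 → L
  i=12: C-J = 19 → T
  i=13: U-M =  8 → I
  i=14: I-Z =  9 → J
  i=15: F-G = 25 → Z
  i=16: U-D = 17 → R
  i=17: Q-F = 11 → L
  i=18: B-I = 19 → T
  i=19: K-C =  8 → I
  i=20: V-M =  9 → J
  shifts repeat with period 6: TIJZRL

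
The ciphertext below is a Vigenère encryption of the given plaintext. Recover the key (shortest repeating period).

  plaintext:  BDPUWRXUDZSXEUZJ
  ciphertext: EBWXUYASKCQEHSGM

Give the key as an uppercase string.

DYH

  i= 0: E-B =  3 → D
  i= 1: B-D = 24 → Y
  i= 2: W-P =  7 → H
  i= 3: X-U =  3 → D
  i= 4: U-W = 24 → Y
  i= 5: Y-R =  7 → H
  i= 6: A-X =  3 → D
  i= 7: S-U = 24 → Y
  i= 8: K-D =  7 → H
  i= 9: C-Z =  3 → D
  i=10: Q-S = 24 → Y
  i=11: E-X =  7 → H
  i=12: H-E =  3 → D
  i=13: S-U = 24 → Y
  i=14: G-Z =  7 → H
  i=15: M-J =  3 → D
  shifts repeat with period 3: DYH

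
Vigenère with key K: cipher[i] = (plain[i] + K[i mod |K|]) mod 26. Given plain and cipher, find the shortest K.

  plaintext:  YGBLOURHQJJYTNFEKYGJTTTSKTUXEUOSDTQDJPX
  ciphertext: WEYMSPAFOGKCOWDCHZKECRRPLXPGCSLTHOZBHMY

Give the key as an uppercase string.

YYXBEVJ

  i= 0: W-Y = 24 → Y
  i= 1: E-G = 24 → Y
  i= 2: Y-B = 23 → X
  i= 3: M-L =  1 → B
  i= 4: S-O =  4 → E
  i= 5: P-U = 21 → V
  i= 6: A-R =  9 → J
  i= 7: F-H = 24 → Y
  i= 8: O-Q = 24 → Y
  i= 9: G-J = 23 → X
  i=10: K-J =  1 → B
  i=11: C-Y =  4 → E
  i=12: O-T = 21 → V
  i=13: W-N =  9 → J
  i=14: D-F = 24 → Y
  i=15: C-E = 24 → Y
  i=16: H-K = 23 → X
  i=17: Z-Y =  1 → B
  i=18: K-G =  4 → E
  i=19: E-J = 21 → V
  i=20: C-T =  9 → J
  i=21: R-T = 24 → Y
  i=22: R-T = 24 → Y
  i=23: P-S = 23 → X
  i=24: L-K =  1 → B
  i=25: X-T =  4 → E
  i=26: P-U = 21 → V
  i=27: G-X =  9 → J
  i=28: C-E = 24 → Y
  i=29: S-U = 24 → Y
  i=30: L-O = 23 → X
  i=31: T-S =  1 → B
  i=32: H-D =  4 → E
  i=33: O-T = 21 → V
  i=34: Z-Q =  9 → J
  i=35: B-D = 24 → Y
  i=36: H-J = 24 → Y
  i=37: M-P = 23 → X
  i=38: Y-X =  1 → B
  shifts repeat with period 7: YYXBEVJ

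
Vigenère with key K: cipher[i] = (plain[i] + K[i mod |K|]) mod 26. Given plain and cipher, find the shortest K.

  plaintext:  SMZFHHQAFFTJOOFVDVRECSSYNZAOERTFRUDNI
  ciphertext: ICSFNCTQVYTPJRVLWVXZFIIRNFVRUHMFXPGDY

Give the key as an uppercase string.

  i= 0: I-S = 16 → Q
  i= 1: C-M = 16 → Q
  i= 2: S-Z = 19 → T
  i= 3: F-F =  0 → A
  i= 4: N-H =  6 → G
  i= 5: C-H = 21 → V
  i= 6: T-Q =  3 → D
  i= 7: Q-A = 16 → Q
  i= 8: V-F = 16 → Q
  i= 9: Y-F = 19 → T
  i=10: T-T =  0 → A
  i=11: P-J =  6 → G
  i=12: J-O = 21 → V
  i=13: R-O =  3 → D
  i=14: V-F = 16 → Q
  i=15: L-V = 16 → Q
  i=16: W-D = 19 → T
  i=17: V-V =  0 → A
  i=18: X-R =  6 → G
  i=19: Z-E = 21 → V
  i=20: F-C =  3 → D
  i=21: I-S = 16 → Q
  i=22: I-S = 16 → Q
  i=23: R-Y = 19 → T
  i=24: N-N =  0 → A
  i=25: F-Z =  6 → G
  i=26: V-A = 21 → V
  i=27: R-O =  3 → D
  i=28: U-E = 16 → Q
  i=29: H-R = 16 → Q
  i=30: M-T = 19 → T
  i=31: F-F =  0 → A
  i=32: X-R =  6 → G
  i=33: P-U = 21 → V
  i=34: G-D =  3 → D
  i=35: D-N = 16 → Q
  i=36: Y-I = 16 → Q
  shifts repeat with period 7: QQTAGVD

QQTAGVD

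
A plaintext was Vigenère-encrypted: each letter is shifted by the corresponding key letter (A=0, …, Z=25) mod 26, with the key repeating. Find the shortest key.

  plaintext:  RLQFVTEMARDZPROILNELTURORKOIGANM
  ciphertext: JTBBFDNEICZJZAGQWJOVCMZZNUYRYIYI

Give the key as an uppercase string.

  i= 0: J-R = 18 → S
  i= 1: T-L =  8 → I
  i= 2: B-Q = 11 → L
  i= 3: B-F = 22 → W
  i= 4: F-V = 10 → K
  i= 5: D-T = 10 → K
  i= 6: N-E =  9 → J
  i= 7: E-M = 18 → S
  i= 8: I-A =  8 → I
  i= 9: C-R = 11 → L
  i=10: Z-D = 22 → W
  i=11: J-Z = 10 → K
  i=12: Z-P = 10 → K
  i=13: A-R =  9 → J
  i=14: G-O = 18 → S
  i=15: Q-I =  8 → I
  i=16: W-L = 11 → L
  i=17: J-N = 22 → W
  i=18: O-E = 10 → K
  i=19: V-L = 10 → K
  i=20: C-T =  9 → J
  i=21: M-U = 18 → S
  i=22: Z-R =  8 → I
  i=23: Z-O = 11 → L
  i=24: N-R = 22 → W
  i=25: U-K = 10 → K
  i=26: Y-O = 10 → K
  i=27: R-I =  9 → J
  i=28: Y-G = 18 → S
  i=29: I-A =  8 → I
  i=30: Y-N = 11 → L
  i=31: I-M = 22 → W
  shifts repeat with period 7: SILWKKJ

SILWKKJ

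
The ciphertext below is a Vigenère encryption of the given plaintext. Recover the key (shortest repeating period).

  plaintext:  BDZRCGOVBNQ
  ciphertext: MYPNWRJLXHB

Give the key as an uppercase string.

LVQWU

  i= 0: M-B = 11 → L
  i= 1: Y-D = 21 → V
  i= 2: P-Z = 16 → Q
  i= 3: N-R = 22 → W
  i= 4: W-C = 20 → U
  i= 5: R-G = 11 → L
  i= 6: J-O = 21 → V
  i= 7: L-V = 16 → Q
  i= 8: X-B = 22 → W
  i= 9: H-N = 20 → U
  i=10: B-Q = 11 → L
  shifts repeat with period 5: LVQWU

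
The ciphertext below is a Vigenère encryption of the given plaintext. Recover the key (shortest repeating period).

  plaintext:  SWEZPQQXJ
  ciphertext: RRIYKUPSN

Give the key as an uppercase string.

ZVE

  i= 0: R-S = 25 → Z
  i= 1: R-W = 21 → V
  i= 2: I-E =  4 → E
  i= 3: Y-Z = 25 → Z
  i= 4: K-P = 21 → V
  i= 5: U-Q =  4 → E
  i= 6: P-Q = 25 → Z
  i= 7: S-X = 21 → V
  i= 8: N-J =  4 → E
  shifts repeat with period 3: ZVE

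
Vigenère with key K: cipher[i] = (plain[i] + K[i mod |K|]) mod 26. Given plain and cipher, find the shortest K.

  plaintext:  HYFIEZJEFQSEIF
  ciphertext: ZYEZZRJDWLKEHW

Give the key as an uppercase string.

  i= 0: Z-H = 18 → S
  i= 1: Y-Y =  0 → A
  i= 2: E-F = 25 → Z
  i= 3: Z-I = 17 → R
  i= 4: Z-E = 21 → V
  i= 5: R-Z = 18 → S
  i= 6: J-J =  0 → A
  i= 7: D-E = 25 → Z
  i= 8: W-F = 17 → R
  i= 9: L-Q = 21 → V
  i=10: K-S = 18 → S
  i=11: E-E =  0 → A
  i=12: H-I = 25 → Z
  i=13: W-F = 17 → R
  shifts repeat with period 5: SAZRV

SAZRV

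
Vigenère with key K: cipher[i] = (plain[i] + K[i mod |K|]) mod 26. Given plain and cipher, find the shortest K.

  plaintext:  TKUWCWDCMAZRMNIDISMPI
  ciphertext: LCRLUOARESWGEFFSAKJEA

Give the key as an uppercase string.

SSXP

  i= 0: L-T = 18 → S
  i= 1: C-K = 18 → S
  i= 2: R-U = 23 → X
  i= 3: L-W = 15 → P
  i= 4: U-C = 18 → S
  i= 5: O-W = 18 → S
  i= 6: A-D = 23 → X
  i= 7: R-C = 15 → P
  i= 8: E-M = 18 → S
  i= 9: S-A = 18 → S
  i=10: W-Z = 23 → X
  i=11: G-R = 15 → P
  i=12: E-M = 18 → S
  i=13: F-N = 18 → S
  i=14: F-I = 23 → X
  i=15: S-D = 15 → P
  i=16: A-I = 18 → S
  i=17: K-S = 18 → S
  i=18: J-M = 23 → X
  i=19: E-P = 15 → P
  i=20: A-I = 18 → S
  shifts repeat with period 4: SSXP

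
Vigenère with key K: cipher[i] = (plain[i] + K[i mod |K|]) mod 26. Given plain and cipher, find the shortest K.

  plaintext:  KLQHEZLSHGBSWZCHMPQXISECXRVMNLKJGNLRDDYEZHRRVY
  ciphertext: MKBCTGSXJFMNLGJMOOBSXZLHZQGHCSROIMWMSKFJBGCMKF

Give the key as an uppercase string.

  i= 0: M-K =  2 → C
  i= 1: K-L = 25 → Z
  i= 2: B-Q = 11 → L
  i= 3: C-H = 21 → V
  i= 4: T-E = 15 → P
  i= 5: G-Z =  7 → H
  i= 6: S-L =  7 → H
  i= 7: X-S =  5 → F
  i= 8: J-H =  2 → C
  i= 9: F-G = 25 → Z
  i=10: M-B = 11 → L
  i=11: N-S = 21 → V
  i=12: L-W = 15 → P
  i=13: G-Z =  7 → H
  i=14: J-C =  7 → H
  i=15: M-H =  5 → F
  i=16: O-M =  2 → C
  i=17: O-P = 25 → Z
  i=18: B-Q = 11 → L
  i=19: S-X = 21 → V
  i=20: X-I = 15 → P
  i=21: Z-S =  7 → H
  i=22: L-E =  7 → H
  i=23: H-C =  5 → F
  i=24: Z-X =  2 → C
  i=25: Q-R = 25 → Z
  i=26: G-V = 11 → L
  i=27: H-M = 21 → V
  i=28: C-N = 15 → P
  i=29: S-L =  7 → H
  i=30: R-K =  7 → H
  i=31: O-J =  5 → F
  i=32: I-G =  2 → C
  i=33: M-N = 25 → Z
  i=34: W-L = 11 → L
  i=35: M-R = 21 → V
  i=36: S-D = 15 → P
  i=37: K-D =  7 → H
  i=38: F-Y =  7 → H
  i=39: J-E =  5 → F
  i=40: B-Z =  2 → C
  i=41: G-H = 25 → Z
  i=42: C-R = 11 → L
  i=43: M-R = 21 → V
  i=44: K-V = 15 → P
  i=45: F-Y =  7 → H
  shifts repeat with period 8: CZLVPHHF

CZLVPHHF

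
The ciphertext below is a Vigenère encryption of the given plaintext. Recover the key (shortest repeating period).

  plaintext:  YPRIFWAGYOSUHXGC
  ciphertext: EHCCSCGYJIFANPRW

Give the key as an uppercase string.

  i= 0: E-Y =  6 → G
  i= 1: H-P = 18 → S
  i= 2: C-R = 11 → L
  i= 3: C-I = 20 → U
  i= 4: S-F = 13 → N
  i= 5: C-W =  6 → G
  i= 6: G-A =  6 → G
  i= 7: Y-G = 18 → S
  i= 8: J-Y = 11 → L
  i= 9: I-O = 20 → U
  i=10: F-S = 13 → N
  i=11: A-U =  6 → G
  i=12: N-H =  6 → G
  i=13: P-X = 18 → S
  i=14: R-G = 11 → L
  i=15: W-C = 20 → U
  shifts repeat with period 6: GSLUNG

GSLUNG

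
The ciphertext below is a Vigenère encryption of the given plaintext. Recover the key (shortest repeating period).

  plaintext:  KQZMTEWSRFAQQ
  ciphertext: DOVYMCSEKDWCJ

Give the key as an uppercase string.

TYWM

  i= 0: D-K = 19 → T
  i= 1: O-Q = 24 → Y
  i= 2: V-Z = 22 → W
  i= 3: Y-M = 12 → M
  i= 4: M-T = 19 → T
  i= 5: C-E = 24 → Y
  i= 6: S-W = 22 → W
  i= 7: E-S = 12 → M
  i= 8: K-R = 19 → T
  i= 9: D-F = 24 → Y
  i=10: W-A = 22 → W
  i=11: C-Q = 12 → M
  i=12: J-Q = 19 → T
  shifts repeat with period 4: TYWM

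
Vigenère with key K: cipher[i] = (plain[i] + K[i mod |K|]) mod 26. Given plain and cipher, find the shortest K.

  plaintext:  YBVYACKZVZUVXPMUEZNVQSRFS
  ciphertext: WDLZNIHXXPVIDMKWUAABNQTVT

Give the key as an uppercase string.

YCQBNGX

  i= 0: W-Y = 24 → Y
  i= 1: D-B =  2 → C
  i= 2: L-V = 16 → Q
  i= 3: Z-Y =  1 → B
  i= 4: N-A = 13 → N
  i= 5: I-C =  6 → G
  i= 6: H-K = 23 → X
  i= 7: X-Z = 24 → Y
  i= 8: X-V =  2 → C
  i= 9: P-Z = 16 → Q
  i=10: V-U =  1 → B
  i=11: I-V = 13 → N
  i=12: D-X =  6 → G
  i=13: M-P = 23 → X
  i=14: K-M = 24 → Y
  i=15: W-U =  2 → C
  i=16: U-E = 16 → Q
  i=17: A-Z =  1 → B
  i=18: A-N = 13 → N
  i=19: B-V =  6 → G
  i=20: N-Q = 23 → X
  i=21: Q-S = 24 → Y
  i=22: T-R =  2 → C
  i=23: V-F = 16 → Q
  i=24: T-S =  1 → B
  shifts repeat with period 7: YCQBNGX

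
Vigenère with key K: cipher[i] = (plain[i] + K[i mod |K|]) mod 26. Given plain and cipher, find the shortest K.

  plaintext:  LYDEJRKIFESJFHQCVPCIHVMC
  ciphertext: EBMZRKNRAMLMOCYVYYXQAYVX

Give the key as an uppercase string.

  i= 0: E-L = 19 → T
  i= 1: B-Y =  3 → D
  i= 2: M-D =  9 → J
  i= 3: Z-E = 21 → V
  i= 4: R-J =  8 → I
  i= 5: K-R = 19 → T
  i= 6: N-K =  3 → D
  i= 7: R-I =  9 → J
  i= 8: A-F = 21 → V
  i= 9: M-E =  8 → I
  i=10: L-S = 19 → T
  i=11: M-J =  3 → D
  i=12: O-F =  9 → J
  i=13: C-H = 21 → V
  i=14: Y-Q =  8 → I
  i=15: V-C = 19 → T
  i=16: Y-V =  3 → D
  i=17: Y-P =  9 → J
  i=18: X-C = 21 → V
  i=19: Q-I =  8 → I
  i=20: A-H = 19 → T
  i=21: Y-V =  3 → D
  i=22: V-M =  9 → J
  i=23: X-C = 21 → V
  shifts repeat with period 5: TDJVI

TDJVI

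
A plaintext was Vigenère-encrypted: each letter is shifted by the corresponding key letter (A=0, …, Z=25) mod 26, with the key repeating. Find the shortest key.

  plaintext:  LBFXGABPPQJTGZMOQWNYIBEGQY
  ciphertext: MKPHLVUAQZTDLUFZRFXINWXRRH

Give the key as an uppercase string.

BJKKFVTL

  i= 0: M-L =  1 → B
  i= 1: K-B =  9 → J
  i= 2: P-F = 10 → K
  i= 3: H-X = 10 → K
  i= 4: L-G =  5 → F
  i= 5: V-A = 21 → V
  i= 6: U-B = 19 → T
  i= 7: A-P = 11 → L
  i= 8: Q-P =  1 → B
  i= 9: Z-Q =  9 → J
  i=10: T-J = 10 → K
  i=11: D-T = 10 → K
  i=12: L-G =  5 → F
  i=13: U-Z = 21 → V
  i=14: F-M = 19 → T
  i=15: Z-O = 11 → L
  i=16: R-Q =  1 → B
  i=17: F-W =  9 → J
  i=18: X-N = 10 → K
  i=19: I-Y = 10 → K
  i=20: N-I =  5 → F
  i=21: W-B = 21 → V
  i=22: X-E = 19 → T
  i=23: R-G = 11 → L
  i=24: R-Q =  1 → B
  i=25: H-Y =  9 → J
  shifts repeat with period 8: BJKKFVTL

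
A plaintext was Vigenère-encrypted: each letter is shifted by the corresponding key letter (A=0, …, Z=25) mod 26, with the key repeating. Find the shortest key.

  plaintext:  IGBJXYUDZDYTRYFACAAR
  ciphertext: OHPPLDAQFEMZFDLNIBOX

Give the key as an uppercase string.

GBOGOFGN

  i= 0: O-I =  6 → G
  i= 1: H-G =  1 → B
  i= 2: P-B = 14 → O
  i= 3: P-J =  6 → G
  i= 4: L-X = 14 → O
  i= 5: D-Y =  5 → F
  i= 6: A-U =  6 → G
  i= 7: Q-D = 13 → N
  i= 8: F-Z =  6 → G
  i= 9: E-D =  1 → B
  i=10: M-Y = 14 → O
  i=11: Z-T =  6 → G
  i=12: F-R = 14 → O
  i=13: D-Y =  5 → F
  i=14: L-F =  6 → G
  i=15: N-A = 13 → N
  i=16: I-C =  6 → G
  i=17: B-A =  1 → B
  i=18: O-A = 14 → O
  i=19: X-R =  6 → G
  shifts repeat with period 8: GBOGOFGN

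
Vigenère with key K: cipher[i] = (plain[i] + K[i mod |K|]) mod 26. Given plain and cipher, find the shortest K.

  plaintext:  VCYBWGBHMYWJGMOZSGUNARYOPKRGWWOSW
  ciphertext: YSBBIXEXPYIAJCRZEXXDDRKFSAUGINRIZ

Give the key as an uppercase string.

  i= 0: Y-V =  3 → D
  i= 1: S-C = 16 → Q
  i= 2: B-Y =  3 → D
  i= 3: B-B =  0 → A
  i= 4: I-W = 12 → M
  i= 5: X-G = 17 → R
  i= 6: E-B =  3 → D
  i= 7: X-H = 16 → Q
  i= 8: P-M =  3 → D
  i= 9: Y-Y =  0 → A
  i=10: I-W = 12 → M
  i=11: A-J = 17 → R
  i=12: J-G =  3 → D
  i=13: C-M = 16 → Q
  i=14: R-O =  3 → D
  i=15: Z-Z =  0 → A
  i=16: E-S = 12 → M
  i=17: X-G = 17 → R
  i=18: X-U =  3 → D
  i=19: D-N = 16 → Q
  i=20: D-A =  3 → D
  i=21: R-R =  0 → A
  i=22: K-Y = 12 → M
  i=23: F-O = 17 → R
  i=24: S-P =  3 → D
  i=25: A-K = 16 → Q
  i=26: U-R =  3 → D
  i=27: G-G =  0 → A
  i=28: I-W = 12 → M
  i=29: N-W = 17 → R
  i=30: R-O =  3 → D
  i=31: I-S = 16 → Q
  i=32: Z-W =  3 → D
  shifts repeat with period 6: DQDAMR

DQDAMR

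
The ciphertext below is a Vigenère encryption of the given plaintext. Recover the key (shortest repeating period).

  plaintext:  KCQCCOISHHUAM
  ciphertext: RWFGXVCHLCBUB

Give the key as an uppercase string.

  i= 0: R-K =  7 → H
  i= 1: W-C = 20 → U
  i= 2: F-Q = 15 → P
  i= 3: G-C =  4 → E
  i= 4: X-C = 21 → V
  i= 5: V-O =  7 → H
  i= 6: C-I = 20 → U
  i= 7: H-S = 15 → P
  i= 8: L-H =  4 → E
  i= 9: C-H = 21 → V
  i=10: B-U =  7 → H
  i=11: U-A = 20 → U
  i=12: B-M = 15 → P
  shifts repeat with period 5: HUPEV

HUPEV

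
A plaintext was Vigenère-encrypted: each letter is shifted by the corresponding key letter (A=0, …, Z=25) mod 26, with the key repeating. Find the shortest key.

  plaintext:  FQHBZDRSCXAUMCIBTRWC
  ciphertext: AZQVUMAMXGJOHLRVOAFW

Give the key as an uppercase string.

VJJU

  i= 0: A-F = 21 → V
  i= 1: Z-Q =  9 → J
  i= 2: Q-H =  9 → J
  i= 3: V-B = 20 → U
  i= 4: U-Z = 21 → V
  i= 5: M-D =  9 → J
  i= 6: A-R =  9 → J
  i= 7: M-S = 20 → U
  i= 8: X-C = 21 → V
  i= 9: G-X =  9 → J
  i=10: J-A =  9 → J
  i=11: O-U = 20 → U
  i=12: H-M = 21 → V
  i=13: L-C =  9 → J
  i=14: R-I =  9 → J
  i=15: V-B = 20 → U
  i=16: O-T = 21 → V
  i=17: A-R =  9 → J
  i=18: F-W =  9 → J
  i=19: W-C = 20 → U
  shifts repeat with period 4: VJJU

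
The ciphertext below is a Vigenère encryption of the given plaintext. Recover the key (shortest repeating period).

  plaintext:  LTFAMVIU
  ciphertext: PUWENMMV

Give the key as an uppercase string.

  i= 0: P-L =  4 → E
  i= 1: U-T =  1 → B
  i= 2: W-F = 17 → R
  i= 3: E-A =  4 → E
  i= 4: N-M =  1 → B
  i= 5: M-V = 17 → R
  i= 6: M-I =  4 → E
  i= 7: V-U =  1 → B
  shifts repeat with period 3: EBR

EBR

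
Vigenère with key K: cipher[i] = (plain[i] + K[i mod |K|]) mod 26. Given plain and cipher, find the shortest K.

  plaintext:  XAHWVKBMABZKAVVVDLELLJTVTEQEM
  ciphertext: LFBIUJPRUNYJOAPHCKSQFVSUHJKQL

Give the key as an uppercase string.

OFUMZZ

  i= 0: L-X = 14 → O
  i= 1: F-A =  5 → F
  i= 2: B-H = 20 → U
  i= 3: I-W = 12 → M
  i= 4: U-V = 25 → Z
  i= 5: J-K = 25 → Z
  i= 6: P-B = 14 → O
  i= 7: R-M =  5 → F
  i= 8: U-A = 20 → U
  i= 9: N-B = 12 → M
  i=10: Y-Z = 25 → Z
  i=11: J-K = 25 → Z
  i=12: O-A = 14 → O
  i=13: A-V =  5 → F
  i=14: P-V = 20 → U
  i=15: H-V = 12 → M
  i=16: C-D = 25 → Z
  i=17: K-L = 25 → Z
  i=18: S-E = 14 → O
  i=19: Q-L =  5 → F
  i=20: F-L = 20 → U
  i=21: V-J = 12 → M
  i=22: S-T = 25 → Z
  i=23: U-V = 25 → Z
  i=24: H-T = 14 → O
  i=25: J-E =  5 → F
  i=26: K-Q = 20 → U
  i=27: Q-E = 12 → M
  i=28: L-M = 25 → Z
  shifts repeat with period 6: OFUMZZ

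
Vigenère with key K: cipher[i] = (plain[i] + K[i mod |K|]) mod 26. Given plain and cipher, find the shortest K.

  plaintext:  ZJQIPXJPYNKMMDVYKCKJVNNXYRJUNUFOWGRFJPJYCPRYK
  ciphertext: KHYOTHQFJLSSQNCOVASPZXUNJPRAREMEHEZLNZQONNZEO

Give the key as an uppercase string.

  i= 0: K-Z = 11 → L
  i= 1: H-J = 24 → Y
  i= 2: Y-Q =  8 → I
  i= 3: O-I =  6 → G
  i= 4: T-P =  4 → E
  i= 5: H-X = 10 → K
  i= 6: Q-J =  7 → H
  i= 7: F-P = 16 → Q
  i= 8: J-Y = 11 → L
  i= 9: L-N = 24 → Y
  i=10: S-K =  8 → I
  i=11: S-M =  6 → G
  i=12: Q-M =  4 → E
  i=13: N-D = 10 → K
  i=14: C-V =  7 → H
  i=15: O-Y = 16 → Q
  i=16: V-K = 11 → L
  i=17: A-C = 24 → Y
  i=18: S-K =  8 → I
  i=19: P-J =  6 → G
  i=20: Z-V =  4 → E
  i=21: X-N = 10 → K
  i=22: U-N =  7 → H
  i=23: N-X = 16 → Q
  i=24: J-Y = 11 → L
  i=25: P-R = 24 → Y
  i=26: R-J =  8 → I
  i=27: A-U =  6 → G
  i=28: R-N =  4 → E
  i=29: E-U = 10 → K
  i=30: M-F =  7 → H
  i=31: E-O = 16 → Q
  i=32: H-W = 11 → L
  i=33: E-G = 24 → Y
  i=34: Z-R =  8 → I
  i=35: L-F =  6 → G
  i=36: N-J =  4 → E
  i=37: Z-P = 10 → K
  i=38: Q-J =  7 → H
  i=39: O-Y = 16 → Q
  i=40: N-C = 11 → L
  i=41: N-P = 24 → Y
  i=42: Z-R =  8 → I
  i=43: E-Y =  6 → G
  i=44: O-K =  4 → E
  shifts repeat with period 8: LYIGEKHQ

LYIGEKHQ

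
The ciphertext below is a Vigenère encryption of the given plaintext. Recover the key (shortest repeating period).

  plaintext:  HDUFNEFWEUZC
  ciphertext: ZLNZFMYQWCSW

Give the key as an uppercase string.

  i= 0: Z-H = 18 → S
  i= 1: L-D =  8 → I
  i= 2: N-U = 19 → T
  i= 3: Z-F = 20 → U
  i= 4: F-N = 18 → S
  i= 5: M-E =  8 → I
  i= 6: Y-F = 19 → T
  i= 7: Q-W = 20 → U
  i= 8: W-E = 18 → S
  i= 9: C-U =  8 → I
  i=10: S-Z = 19 → T
  i=11: W-C = 20 → U
  shifts repeat with period 4: SITU

SITU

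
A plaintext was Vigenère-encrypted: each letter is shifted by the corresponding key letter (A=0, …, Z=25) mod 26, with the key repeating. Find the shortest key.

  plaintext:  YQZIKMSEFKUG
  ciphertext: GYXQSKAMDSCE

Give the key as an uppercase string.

IIY

  i= 0: G-Y =  8 → I
  i= 1: Y-Q =  8 → I
  i= 2: X-Z = 24 → Y
  i= 3: Q-I =  8 → I
  i= 4: S-K =  8 → I
  i= 5: K-M = 24 → Y
  i= 6: A-S =  8 → I
  i= 7: M-E =  8 → I
  i= 8: D-F = 24 → Y
  i= 9: S-K =  8 → I
  i=10: C-U =  8 → I
  i=11: E-G = 24 → Y
  shifts repeat with period 3: IIY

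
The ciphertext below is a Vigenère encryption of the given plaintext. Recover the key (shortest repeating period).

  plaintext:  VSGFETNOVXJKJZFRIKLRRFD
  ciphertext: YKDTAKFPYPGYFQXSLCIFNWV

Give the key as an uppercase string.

DSXOWRSB

  i= 0: Y-V =  3 → D
  i= 1: K-S = 18 → S
  i= 2: D-G = 23 → X
  i= 3: T-F = 14 → O
  i= 4: A-E = 22 → W
  i= 5: K-T = 17 → R
  i= 6: F-N = 18 → S
  i= 7: P-O =  1 → B
  i= 8: Y-V =  3 → D
  i= 9: P-X = 18 → S
  i=10: G-J = 23 → X
  i=11: Y-K = 14 → O
  i=12: F-J = 22 → W
  i=13: Q-Z = 17 → R
  i=14: X-F = 18 → S
  i=15: S-R =  1 → B
  i=16: L-I =  3 → D
  i=17: C-K = 18 → S
  i=18: I-L = 23 → X
  i=19: F-R = 14 → O
  i=20: N-R = 22 → W
  i=21: W-F = 17 → R
  i=22: V-D = 18 → S
  shifts repeat with period 8: DSXOWRSB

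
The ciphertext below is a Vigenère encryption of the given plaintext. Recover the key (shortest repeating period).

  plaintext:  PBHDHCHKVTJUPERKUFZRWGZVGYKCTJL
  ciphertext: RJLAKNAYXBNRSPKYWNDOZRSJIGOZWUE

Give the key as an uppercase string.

  i= 0: R-P =  2 → C
  i= 1: J-B =  8 → I
  i= 2: L-H =  4 → E
  i= 3: A-D = 23 → X
  i= 4: K-H =  3 → D
  i= 5: N-C = 11 → L
  i= 6: A-H = 19 → T
  i= 7: Y-K = 14 → O
  i= 8: X-V =  2 → C
  i= 9: B-T =  8 → I
  i=10: N-J =  4 → E
  i=11: R-U = 23 → X
  i=12: S-P =  3 → D
  i=13: P-E = 11 → L
  i=14: K-R = 19 → T
  i=15: Y-K = 14 → O
  i=16: W-U =  2 → C
  i=17: N-F =  8 → I
  i=18: D-Z =  4 → E
  i=19: O-R = 23 → X
  i=20: Z-W =  3 → D
  i=21: R-G = 11 → L
  i=22: S-Z = 19 → T
  i=23: J-V = 14 → O
  i=24: I-G =  2 → C
  i=25: G-Y =  8 → I
  i=26: O-K =  4 → E
  i=27: Z-C = 23 → X
  i=28: W-T =  3 → D
  i=29: U-J = 11 → L
  i=30: E-L = 19 → T
  shifts repeat with period 8: CIEXDLTO

CIEXDLTO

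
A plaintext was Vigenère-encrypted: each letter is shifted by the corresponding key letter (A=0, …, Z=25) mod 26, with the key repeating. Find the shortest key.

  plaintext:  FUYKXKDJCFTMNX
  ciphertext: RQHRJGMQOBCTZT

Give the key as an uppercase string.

  i= 0: R-F = 12 → M
  i= 1: Q-U = 22 → W
  i= 2: H-Y =  9 → J
  i= 3: R-K =  7 → H
  i= 4: J-X = 12 → M
  i= 5: G-K = 22 → W
  i= 6: M-D =  9 → J
  i= 7: Q-J =  7 → H
  i= 8: O-C = 12 → M
  i= 9: B-F = 22 → W
  i=10: C-T =  9 → J
  i=11: T-M =  7 → H
  i=12: Z-N = 12 → M
  i=13: T-X = 22 → W
  shifts repeat with period 4: MWJH

MWJH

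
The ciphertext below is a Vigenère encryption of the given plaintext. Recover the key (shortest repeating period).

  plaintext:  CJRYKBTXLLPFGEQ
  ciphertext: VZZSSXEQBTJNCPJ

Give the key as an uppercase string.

TQIUIWL

  i= 0: V-C = 19 → T
  i= 1: Z-J = 16 → Q
  i= 2: Z-R =  8 → I
  i= 3: S-Y = 20 → U
  i= 4: S-K =  8 → I
  i= 5: X-B = 22 → W
  i= 6: E-T = 11 → L
  i= 7: Q-X = 19 → T
  i= 8: B-L = 16 → Q
  i= 9: T-L =  8 → I
  i=10: J-P = 20 → U
  i=11: N-F =  8 → I
  i=12: C-G = 22 → W
  i=13: P-E = 11 → L
  i=14: J-Q = 19 → T
  shifts repeat with period 7: TQIUIWL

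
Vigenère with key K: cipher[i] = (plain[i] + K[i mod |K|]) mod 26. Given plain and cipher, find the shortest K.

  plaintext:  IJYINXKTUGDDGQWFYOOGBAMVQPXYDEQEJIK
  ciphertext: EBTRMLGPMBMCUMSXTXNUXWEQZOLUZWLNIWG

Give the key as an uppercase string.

WSVJZOW

  i= 0: E-I = 22 → W
  i= 1: B-J = 18 → S
  i= 2: T-Y = 21 → V
  i= 3: R-I =  9 → J
  i= 4: M-N = 25 → Z
  i= 5: L-X = 14 → O
  i= 6: G-K = 22 → W
  i= 7: P-T = 22 → W
  i= 8: M-U = 18 → S
  i= 9: B-G = 21 → V
  i=10: M-D =  9 → J
  i=11: C-D = 25 → Z
  i=12: U-G = 14 → O
  i=13: M-Q = 22 → W
  i=14: S-W = 22 → W
  i=15: X-F = 18 → S
  i=16: T-Y = 21 → V
  i=17: X-O =  9 → J
  i=18: N-O = 25 → Z
  i=19: U-G = 14 → O
  i=20: X-B = 22 → W
  i=21: W-A = 22 → W
  i=22: E-M = 18 → S
  i=23: Q-V = 21 → V
  i=24: Z-Q =  9 → J
  i=25: O-P = 25 → Z
  i=26: L-X = 14 → O
  i=27: U-Y = 22 → W
  i=28: Z-D = 22 → W
  i=29: W-E = 18 → S
  i=30: L-Q = 21 → V
  i=31: N-E =  9 → J
  i=32: I-J = 25 → Z
  i=33: W-I = 14 → O
  i=34: G-K = 22 → W
  shifts repeat with period 7: WSVJZOW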